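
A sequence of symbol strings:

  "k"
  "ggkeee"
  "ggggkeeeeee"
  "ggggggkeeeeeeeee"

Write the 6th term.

ggggggggggkeeeeeeeeeeeeeee

s(k+1) = gg·s(k)·eee, so each term gains gg as a prefix and eee as a suffix.
From ggggggkeeeeeeeee, 2 further steps: ggggggkeeeeeeeee → ggggggggkeeeeeeeeeeee → (answer).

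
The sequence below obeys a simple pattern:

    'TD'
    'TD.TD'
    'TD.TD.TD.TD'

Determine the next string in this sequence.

TD.TD.TD.TD.TD.TD.TD.TD

s(k+1) = s(k)·.·s(k) — each term doubles the last with '.' between the halves.
So the next term is two copies of TD.TD.TD.TD with '.' between the halves.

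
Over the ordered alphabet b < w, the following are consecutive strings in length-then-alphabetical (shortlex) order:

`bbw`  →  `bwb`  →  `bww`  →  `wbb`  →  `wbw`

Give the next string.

The successor of wbw increments the rightmost position that isn't already w and resets every position after it to b.

wwb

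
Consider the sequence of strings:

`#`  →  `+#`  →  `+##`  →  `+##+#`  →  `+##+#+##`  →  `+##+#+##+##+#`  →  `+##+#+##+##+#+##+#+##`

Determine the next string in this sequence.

+##+#+##+##+#+##+#+##+##+#+##+##+#

From term 3 onward, concatenate the last term with the second-to-last: +#·# = +##, +##·+# = +##+#, …
Continuing: +##+#+##+##+#+##+#+## · +##+#+##+##+# gives term 8.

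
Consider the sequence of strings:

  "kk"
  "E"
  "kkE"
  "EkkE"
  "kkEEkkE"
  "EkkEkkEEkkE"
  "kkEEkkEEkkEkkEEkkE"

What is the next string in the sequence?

EkkEkkEEkkEkkEEkkEEkkEkkEEkkE

Each term (from the third on) is the two preceding terms concatenated in order: term 3 = kk·E = kkE.
The next term joins EkkEkkEEkkE and kkEEkkEEkkEkkEEkkE.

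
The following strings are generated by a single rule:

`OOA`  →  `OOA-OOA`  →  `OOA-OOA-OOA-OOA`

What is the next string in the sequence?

Every step duplicates the string with '-' between the halves.
One more doubling of OOA-OOA-OOA-OOA gives the answer.

OOA-OOA-OOA-OOA-OOA-OOA-OOA-OOA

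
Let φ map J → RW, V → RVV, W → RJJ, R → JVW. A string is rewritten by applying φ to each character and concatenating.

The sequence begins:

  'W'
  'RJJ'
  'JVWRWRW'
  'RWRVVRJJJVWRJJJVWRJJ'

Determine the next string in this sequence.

JVWRJJJVWRVVRVVJVWRWRWRWRVVRJJJVWRWRWRWRVVRJJJVWRWRW

Applying the rule to each of the 20 symbols of RWRVVRJJJVWRJJJVWRJJ gives the pieces JVW RJJ JVW RVV RVV JVW RW RW RW RVV RJJ JVW RW RW RW RVV RJJ JVW RW RW, which concatenate to the answer.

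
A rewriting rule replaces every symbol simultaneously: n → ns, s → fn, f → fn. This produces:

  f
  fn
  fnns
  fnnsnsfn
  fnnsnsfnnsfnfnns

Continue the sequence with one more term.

fnnsnsfnnsfnfnnsnsfnfnnsfnnsnsfn

Applying the rule to each of the 16 symbols of fnnsnsfnnsfnfnns gives the pieces fn ns ns fn ns fn fn ns ns fn fn ns fn ns ns fn, which concatenate to the answer.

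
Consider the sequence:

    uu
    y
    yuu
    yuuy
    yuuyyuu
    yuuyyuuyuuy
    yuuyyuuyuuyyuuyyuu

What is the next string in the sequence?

yuuyyuuyuuyyuuyyuuyuuyyuuyuuy

This is a Fibonacci-style word recurrence s(k) = s(k−1)·s(k−2): e.g. y·uu = yuu.
The next term joins yuuyyuuyuuyyuuyyuu and yuuyyuuyuuy.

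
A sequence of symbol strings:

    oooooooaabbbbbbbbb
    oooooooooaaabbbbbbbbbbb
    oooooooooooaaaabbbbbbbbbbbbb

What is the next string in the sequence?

oooooooooooooaaaaabbbbbbbbbbbbbbb

Term n consists of 2n+1 o's, followed by n-1 a's, followed by 2n+3 b's, where the shown terms are n = 3, 4, 5.
For the next term, n = 6, so the run lengths are 13, 5, 15.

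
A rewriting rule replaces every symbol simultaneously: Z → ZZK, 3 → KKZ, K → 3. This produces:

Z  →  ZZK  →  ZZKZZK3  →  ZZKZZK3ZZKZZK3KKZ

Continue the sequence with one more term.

φ(ZZKZZK3ZZKZZK3KKZ) expands symbol-by-symbol to ZZK ZZK 3 ZZK ZZK 3 KKZ ZZK ZZK 3 ZZK ZZK 3 KKZ 3 3 ZZK; joining the 17 pieces gives the next term.

ZZKZZK3ZZKZZK3KKZZZKZZK3ZZKZZK3KKZ33ZZK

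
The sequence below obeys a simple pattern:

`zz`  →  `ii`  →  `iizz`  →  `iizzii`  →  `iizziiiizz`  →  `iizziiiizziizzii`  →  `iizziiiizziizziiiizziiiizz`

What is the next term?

From term 3 onward, concatenate the last term with the second-to-last: ii·zz = iizz, iizz·ii = iizzii, …
Continuing: iizziiiizziizziiiizziiiizz · iizziiiizziizzii gives term 8.

iizziiiizziizziiiizziiiizziizziiiizziizzii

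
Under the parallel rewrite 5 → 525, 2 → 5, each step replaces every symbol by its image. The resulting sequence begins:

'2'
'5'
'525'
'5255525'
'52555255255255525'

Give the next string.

φ(52555255255255525) expands symbol-by-symbol to 525 5 525 525 525 5 525 525 5 525 525 5 525 525 525 5 525; joining the 17 pieces gives the next term.

52555255255255525525552552555255255255525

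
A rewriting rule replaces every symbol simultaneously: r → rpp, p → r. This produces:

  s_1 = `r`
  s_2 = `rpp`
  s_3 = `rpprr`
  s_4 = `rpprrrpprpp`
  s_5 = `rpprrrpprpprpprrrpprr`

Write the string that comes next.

rpprrrpprpprpprrrpprrrpprrrpprpprpprrrpprpp

φ(rpprrrpprpprpprrrpprr) expands symbol-by-symbol to rpp r r rpp rpp rpp r r rpp r r rpp r r rpp rpp rpp r r rpp rpp; joining the 21 pieces gives the next term.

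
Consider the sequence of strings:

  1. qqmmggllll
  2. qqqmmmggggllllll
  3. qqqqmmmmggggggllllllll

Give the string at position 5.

qqqqqqmmmmmmggggggggggllllllllllll

Term n consists of n+1 q's, followed by n+1 m's, followed by 2n g's, followed by 2n+2 l's (n = 1, 2, …).
At n = 5 the blocks have lengths 6, 6, 10, 12.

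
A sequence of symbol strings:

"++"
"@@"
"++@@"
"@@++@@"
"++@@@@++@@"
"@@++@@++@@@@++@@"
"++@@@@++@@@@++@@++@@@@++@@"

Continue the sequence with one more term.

Each term (from the third on) is the two preceding terms concatenated in order: term 3 = ++·@@ = ++@@.
Continuing: @@++@@++@@@@++@@ · ++@@@@++@@@@++@@++@@@@++@@ gives term 8.

@@++@@++@@@@++@@++@@@@++@@@@++@@++@@@@++@@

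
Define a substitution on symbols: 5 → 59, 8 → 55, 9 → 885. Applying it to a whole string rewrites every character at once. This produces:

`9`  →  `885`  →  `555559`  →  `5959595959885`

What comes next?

Applying the rule to each of the 13 symbols of 5959595959885 gives the pieces 59 885 59 885 59 885 59 885 59 885 55 55 59, which concatenate to the answer.

5988559885598855988559885555559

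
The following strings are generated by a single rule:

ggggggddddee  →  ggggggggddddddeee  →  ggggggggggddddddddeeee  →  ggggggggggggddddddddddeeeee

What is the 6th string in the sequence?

ggggggggggggggggddddddddddddddeeeeeee

The n-th term is 2n+2 g's then 2n d's then n e's, where the shown terms are n = 2, 3, 4, 5.
For term 6, n = 7, so the run lengths are 16, 14, 7.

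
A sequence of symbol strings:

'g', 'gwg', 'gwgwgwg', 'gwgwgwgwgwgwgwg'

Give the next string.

Each string is two copies of the previous one joined by 'w'.
So the next term is two copies of gwgwgwgwgwgwgwg with 'w' between the halves.

gwgwgwgwgwgwgwgwgwgwgwgwgwgwgwg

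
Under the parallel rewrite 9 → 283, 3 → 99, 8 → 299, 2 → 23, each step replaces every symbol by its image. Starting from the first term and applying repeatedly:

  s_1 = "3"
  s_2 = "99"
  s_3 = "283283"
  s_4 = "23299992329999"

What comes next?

239923283283283283239923283283283283

φ(23299992329999) expands symbol-by-symbol to 23 99 23 283 283 283 283 23 99 23 283 283 283 283; joining the 14 pieces gives the next term.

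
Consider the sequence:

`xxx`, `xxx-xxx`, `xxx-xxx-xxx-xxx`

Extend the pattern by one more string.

xxx-xxx-xxx-xxx-xxx-xxx-xxx-xxx

Each string is two copies of the previous one joined by '-'.
So the next term is two copies of xxx-xxx-xxx-xxx with '-' between the halves.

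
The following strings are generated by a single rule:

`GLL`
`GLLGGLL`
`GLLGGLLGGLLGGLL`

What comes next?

Each string is two copies of the previous one joined by 'G'.
So the next term is two copies of GLLGGLLGGLLGGLL with 'G' between the halves.

GLLGGLLGGLLGGLLGGLLGGLLGGLLGGLL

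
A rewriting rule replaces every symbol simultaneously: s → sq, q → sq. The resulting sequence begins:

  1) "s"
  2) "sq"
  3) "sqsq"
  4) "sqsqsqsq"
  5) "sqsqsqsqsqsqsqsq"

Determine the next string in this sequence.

φ(sqsqsqsqsqsqsqsq) expands symbol-by-symbol to sq sq sq sq sq sq sq sq sq sq sq sq sq sq sq sq; joining the 16 pieces gives the next term.

sqsqsqsqsqsqsqsqsqsqsqsqsqsqsqsq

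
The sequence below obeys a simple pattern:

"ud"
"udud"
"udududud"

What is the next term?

udududududududud

Each string is two copies of the previous one concatenated.
So the next term is two copies of udududud.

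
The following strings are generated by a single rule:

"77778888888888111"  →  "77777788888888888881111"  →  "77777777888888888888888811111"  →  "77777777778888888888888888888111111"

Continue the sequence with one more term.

Term n consists of 2n-2 7's, followed by 3n+1 8's, followed by n 1's, where the shown terms are n = 3, 4, 5, 6.
At n = 7 the blocks have lengths 12, 22, 7.

77777777777788888888888888888888881111111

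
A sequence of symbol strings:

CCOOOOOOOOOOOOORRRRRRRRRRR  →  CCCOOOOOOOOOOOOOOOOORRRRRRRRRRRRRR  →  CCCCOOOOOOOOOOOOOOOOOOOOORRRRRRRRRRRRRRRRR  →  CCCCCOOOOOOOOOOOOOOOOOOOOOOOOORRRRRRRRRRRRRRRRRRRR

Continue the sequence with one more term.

Term n consists of n-1 C's, followed by 4n+1 O's, followed by 3n+2 R's, where the shown terms are n = 3, 4, 5, 6.
For the next term, n = 7, so the run lengths are 6, 29, 23.

CCCCCCOOOOOOOOOOOOOOOOOOOOOOOOOOOOORRRRRRRRRRRRRRRRRRRRRRR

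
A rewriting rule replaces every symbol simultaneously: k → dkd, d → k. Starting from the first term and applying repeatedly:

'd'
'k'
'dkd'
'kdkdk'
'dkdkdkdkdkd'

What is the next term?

Expanding dkdkdkdkdkd: d→k, k→dkd, d→k, k→dkd, d→k, k→dkd, d→k, k→dkd, d→k, k→dkd, d→k. Concatenated: k dkd k dkd k dkd k dkd k dkd k.

kdkdkdkdkdkdkdkdkdkdk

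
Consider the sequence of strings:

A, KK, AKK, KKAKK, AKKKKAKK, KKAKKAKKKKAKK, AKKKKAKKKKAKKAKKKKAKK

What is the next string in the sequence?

KKAKKAKKKKAKKAKKKKAKKKKAKKAKKKKAKK

Each term (from the third on) is the two preceding terms concatenated in order: term 3 = A·KK = AKK.
The next term joins KKAKKAKKKKAKK and AKKKKAKKKKAKKAKKKKAKK.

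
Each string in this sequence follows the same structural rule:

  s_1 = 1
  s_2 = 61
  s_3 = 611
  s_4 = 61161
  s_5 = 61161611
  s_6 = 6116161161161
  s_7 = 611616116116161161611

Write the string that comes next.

From term 3 onward, concatenate the last term with the second-to-last: 61·1 = 611, 611·61 = 61161, …
The next term joins 611616116116161161611 and 6116161161161.

6116161161161611616116116161161161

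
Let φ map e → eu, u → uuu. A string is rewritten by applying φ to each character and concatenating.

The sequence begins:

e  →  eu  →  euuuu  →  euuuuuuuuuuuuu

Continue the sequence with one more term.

euuuuuuuuuuuuuuuuuuuuuuuuuuuuuuuuuuuuuuuu

φ(euuuuuuuuuuuuu) expands symbol-by-symbol to eu uuu uuu uuu uuu uuu uuu uuu uuu uuu uuu uuu uuu uuu; joining the 14 pieces gives the next term.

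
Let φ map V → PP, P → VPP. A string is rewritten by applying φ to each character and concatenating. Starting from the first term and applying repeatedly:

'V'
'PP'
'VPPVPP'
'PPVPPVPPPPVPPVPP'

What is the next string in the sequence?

VPPVPPPPVPPVPPPPVPPVPPVPPVPPPPVPPVPPPPVPPVPP

Replace each of the 16 characters of PPVPPVPPPPVPPVPP in place — VPP VPP PP VPP VPP PP VPP VPP VPP VPP PP VPP VPP PP VPP VPP — and concatenate.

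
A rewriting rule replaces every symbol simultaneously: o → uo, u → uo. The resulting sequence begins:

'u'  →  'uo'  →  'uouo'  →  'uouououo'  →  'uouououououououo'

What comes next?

uouououououououououououououououo

Replace each of the 16 characters of uouououououououo in place — uo uo uo uo uo uo uo uo uo uo uo uo uo uo uo uo — and concatenate.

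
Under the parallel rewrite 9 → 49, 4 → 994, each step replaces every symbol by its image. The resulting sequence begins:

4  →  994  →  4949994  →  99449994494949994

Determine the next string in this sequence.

Rewriting the 17 symbols of 99449994494949994 one by one yields 49 49 994 994 49 49 49 994 994 49 994 49 994 49 49 49 994; concatenated:

49499949944949499949944999449994494949994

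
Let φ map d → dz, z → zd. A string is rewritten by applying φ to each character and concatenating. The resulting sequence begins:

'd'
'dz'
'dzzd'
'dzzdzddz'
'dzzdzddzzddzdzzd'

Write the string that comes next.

Replace each of the 16 characters of dzzdzddzzddzdzzd in place — dz zd zd dz zd dz dz zd zd dz dz zd dz zd zd dz — and concatenate.

dzzdzddzzddzdzzdzddzdzzddzzdzddz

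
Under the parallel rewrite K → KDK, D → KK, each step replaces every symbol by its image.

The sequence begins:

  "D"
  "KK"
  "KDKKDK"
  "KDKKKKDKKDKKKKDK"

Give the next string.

KDKKKKDKKDKKDKKDKKKKDKKDKKKKDKKDKKDKKDKKKKDK

φ(KDKKKKDKKDKKKKDK) expands symbol-by-symbol to KDK KK KDK KDK KDK KDK KK KDK KDK KK KDK KDK KDK KDK KK KDK; joining the 16 pieces gives the next term.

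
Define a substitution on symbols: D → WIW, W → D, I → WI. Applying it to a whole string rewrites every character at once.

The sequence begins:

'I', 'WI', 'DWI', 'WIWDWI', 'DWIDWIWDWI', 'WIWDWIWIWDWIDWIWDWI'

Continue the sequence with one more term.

Applying the rule to each of the 19 symbols of WIWDWIWIWDWIDWIWDWI gives the pieces D WI D WIW D WI D WI D WIW D WI WIW D WI D WIW D WI, which concatenate to the answer.

DWIDWIWDWIDWIDWIWDWIWIWDWIDWIWDWI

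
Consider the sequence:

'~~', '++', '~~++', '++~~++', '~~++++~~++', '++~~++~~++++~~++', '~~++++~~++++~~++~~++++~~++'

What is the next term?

++~~++~~++++~~++~~++++~~++++~~++~~++++~~++

From term 3 onward, concatenate the second-to-last term with the last: ~~·++ = ~~++, ++·~~++ = ++~~++, …
The next term joins ++~~++~~++++~~++ and ~~++++~~++++~~++~~++++~~++.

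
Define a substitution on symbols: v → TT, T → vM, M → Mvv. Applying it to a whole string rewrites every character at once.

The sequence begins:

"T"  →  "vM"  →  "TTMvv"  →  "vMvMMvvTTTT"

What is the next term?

Rewriting each symbol of vMvMMvvTTTT: v→TT, M→Mvv, v→TT, M→Mvv, M→Mvv, v→TT, v→TT, T→vM, T→vM, T→vM, T→vM, which concatenates to TT Mvv TT Mvv Mvv TT TT vM vM vM vM.

TTMvvTTMvvMvvTTTTvMvMvMvM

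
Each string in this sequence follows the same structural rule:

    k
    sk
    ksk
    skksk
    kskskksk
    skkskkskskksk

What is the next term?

From term 3 onward, concatenate the second-to-last term with the last: k·sk = ksk, sk·ksk = skksk, …
The next term joins kskskksk and skkskkskskksk.

kskskkskskkskkskskksk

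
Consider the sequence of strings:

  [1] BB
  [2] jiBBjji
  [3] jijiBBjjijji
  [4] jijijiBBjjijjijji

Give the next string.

Every step adds ji to the front and jji to the end of the previous string.
Applying this once more to jijijiBBjjijjijji:

jijijijiBBjjijjijjijji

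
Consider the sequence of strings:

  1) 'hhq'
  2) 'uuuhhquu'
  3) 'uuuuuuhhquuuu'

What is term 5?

uuuuuuuuuuuuhhquuuuuuuu

Each term wraps the previous one in uuu on the left and uu on the right.
From uuuuuuhhquuuu, 2 further steps: uuuuuuhhquuuu → uuuuuuuuuhhquuuuuu → (answer).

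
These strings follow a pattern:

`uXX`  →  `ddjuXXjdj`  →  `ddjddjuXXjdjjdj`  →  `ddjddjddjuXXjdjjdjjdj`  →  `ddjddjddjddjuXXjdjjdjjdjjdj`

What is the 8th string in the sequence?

Each term wraps the previous one in ddj on the left and jdj on the right.
From ddjddjddjddjuXXjdjjdjjdjjdj, 3 further steps: ddjddjddjddjuXXjdjjdjjdjjdj → ddjddjddjddjddjuXXjdjjdjjdjjdjjdj → ddjddjddjddjddjddjuXXjdjjdjjdjjdjjdjjdj → (answer).

ddjddjddjddjddjddjddjuXXjdjjdjjdjjdjjdjjdjjdj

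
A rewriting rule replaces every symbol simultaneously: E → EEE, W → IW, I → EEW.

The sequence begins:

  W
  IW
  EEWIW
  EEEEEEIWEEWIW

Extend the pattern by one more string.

EEEEEEEEEEEEEEEEEEEEWIWEEEEEEIWEEWIW

φ(EEEEEEIWEEWIW) expands symbol-by-symbol to EEE EEE EEE EEE EEE EEE EEW IW EEE EEE IW EEW IW; joining the 13 pieces gives the next term.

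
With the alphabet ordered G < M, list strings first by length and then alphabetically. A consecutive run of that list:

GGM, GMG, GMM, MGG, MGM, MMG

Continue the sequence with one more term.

MMM

The successor of MMG increments the rightmost position that isn't already M and resets every position after it to G.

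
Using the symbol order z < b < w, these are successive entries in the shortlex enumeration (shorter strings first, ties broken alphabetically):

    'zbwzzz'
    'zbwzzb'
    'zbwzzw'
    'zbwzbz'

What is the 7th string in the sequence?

zbwzwz

Advancing 3 positions from zbwzbz through zbwzbz → zbwzbb → zbwzbw reaches term 7.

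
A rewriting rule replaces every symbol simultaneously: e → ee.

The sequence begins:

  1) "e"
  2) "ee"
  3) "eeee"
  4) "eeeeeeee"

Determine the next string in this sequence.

Apply φ to eeeeeeee symbol by symbol: e→ee, e→ee, e→ee, e→ee, e→ee, e→ee, e→ee, e→ee; joined: ee ee ee ee ee ee ee ee.

eeeeeeeeeeeeeeee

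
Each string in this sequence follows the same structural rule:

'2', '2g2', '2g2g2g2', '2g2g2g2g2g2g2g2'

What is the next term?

2g2g2g2g2g2g2g2g2g2g2g2g2g2g2g2

s(k+1) = s(k)·g·s(k) — each term doubles the last with 'g' between the halves.
So the next term is two copies of 2g2g2g2g2g2g2g2 with 'g' between the halves.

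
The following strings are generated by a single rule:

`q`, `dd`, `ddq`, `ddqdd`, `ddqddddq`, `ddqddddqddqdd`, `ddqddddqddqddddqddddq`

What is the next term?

Each term (from the third on) is the previous term followed by the one before it: term 3 = dd·q = ddq.
Continuing: ddqddddqddqddddqddddq · ddqddddqddqdd gives term 8.

ddqddddqddqddddqddddqddqddddqddqdd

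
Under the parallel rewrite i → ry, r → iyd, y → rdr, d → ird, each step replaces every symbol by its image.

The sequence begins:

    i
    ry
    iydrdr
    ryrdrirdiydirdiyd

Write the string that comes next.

iydrdriydirdiydryiydirdryrdrirdryiydirdryrdrird

Replace each of the 17 characters of ryrdrirdiydirdiyd in place — iyd rdr iyd ird iyd ry iyd ird ry rdr ird ry iyd ird ry rdr ird — and concatenate.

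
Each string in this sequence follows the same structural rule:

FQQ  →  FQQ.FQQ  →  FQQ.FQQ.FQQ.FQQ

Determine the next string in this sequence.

s(k+1) = s(k)·.·s(k) — each term doubles the last with '.' between the halves.
One more doubling of FQQ.FQQ.FQQ.FQQ gives the answer.

FQQ.FQQ.FQQ.FQQ.FQQ.FQQ.FQQ.FQQ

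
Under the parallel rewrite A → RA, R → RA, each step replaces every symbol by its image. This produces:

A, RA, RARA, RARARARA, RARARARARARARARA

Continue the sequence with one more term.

Applying the rule to each of the 16 symbols of RARARARARARARARA gives the pieces RA RA RA RA RA RA RA RA RA RA RA RA RA RA RA RA, which concatenate to the answer.

RARARARARARARARARARARARARARARARA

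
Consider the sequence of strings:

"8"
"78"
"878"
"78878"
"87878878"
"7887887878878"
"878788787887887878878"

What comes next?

7887887878878878788787887887878878

This is a Fibonacci-style word recurrence s(k) = s(k−2)·s(k−1): e.g. 8·78 = 878.
The next term joins 7887887878878 and 878788787887887878878.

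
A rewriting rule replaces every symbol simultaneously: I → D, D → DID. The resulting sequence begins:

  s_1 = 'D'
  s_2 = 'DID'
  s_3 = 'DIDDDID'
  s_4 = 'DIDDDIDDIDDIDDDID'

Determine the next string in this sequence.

DIDDDIDDIDDIDDDIDDIDDDIDDIDDDIDDIDDIDDDID

φ(DIDDDIDDIDDIDDDID) expands symbol-by-symbol to DID D DID DID DID D DID DID D DID DID D DID DID DID D DID; joining the 17 pieces gives the next term.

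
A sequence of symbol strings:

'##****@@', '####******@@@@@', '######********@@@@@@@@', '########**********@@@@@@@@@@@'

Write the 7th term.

Reading off run lengths: # runs 2, 4, 6, 8; * runs 4, 6, 8, 10; @ runs 2, 5, 8, 11 — each is linear in n (n = 1, 2, …).
For term 7, n = 7, so the run lengths are 14, 16, 20.

##############****************@@@@@@@@@@@@@@@@@@@@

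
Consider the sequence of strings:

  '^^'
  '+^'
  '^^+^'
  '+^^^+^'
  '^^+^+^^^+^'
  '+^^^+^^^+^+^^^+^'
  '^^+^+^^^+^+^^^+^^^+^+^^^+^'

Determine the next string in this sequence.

+^^^+^^^+^+^^^+^^^+^+^^^+^+^^^+^^^+^+^^^+^

From term 3 onward, concatenate the second-to-last term with the last: ^^·+^ = ^^+^, +^·^^+^ = +^^^+^, …
The next term joins +^^^+^^^+^+^^^+^ and ^^+^+^^^+^+^^^+^^^+^+^^^+^.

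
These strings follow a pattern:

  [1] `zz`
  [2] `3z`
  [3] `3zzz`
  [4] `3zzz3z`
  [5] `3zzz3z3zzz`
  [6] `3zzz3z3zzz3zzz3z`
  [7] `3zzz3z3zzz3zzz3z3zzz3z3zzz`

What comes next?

Each term (from the third on) is the previous term followed by the one before it: term 3 = 3z·zz = 3zzz.
So term 8 is 3zzz3z3zzz3zzz3z3zzz3z3zzz·3zzz3z3zzz3zzz3z.

3zzz3z3zzz3zzz3z3zzz3z3zzz3zzz3z3zzz3zzz3z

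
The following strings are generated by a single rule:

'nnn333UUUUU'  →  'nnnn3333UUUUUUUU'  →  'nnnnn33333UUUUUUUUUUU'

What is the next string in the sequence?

nnnnnn333333UUUUUUUUUUUUUU

Each string has the form n^{n+1} 3^{n+1} U^{3n-1}, where the shown terms are n = 2, 3, 4.
At n = 5 the blocks have lengths 6, 6, 14.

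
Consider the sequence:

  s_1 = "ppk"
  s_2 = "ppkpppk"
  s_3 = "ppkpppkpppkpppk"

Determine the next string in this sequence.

ppkpppkpppkpppkpppkpppkpppkpppk

Every step duplicates the string with 'p' between the halves.
One more doubling of ppkpppkpppkpppk gives the answer.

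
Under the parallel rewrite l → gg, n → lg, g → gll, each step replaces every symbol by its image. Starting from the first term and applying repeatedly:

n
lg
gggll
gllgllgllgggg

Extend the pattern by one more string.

Replace each of the 13 characters of gllgllgllgggg in place — gll gg gg gll gg gg gll gg gg gll gll gll gll — and concatenate.

gllgggggllgggggllgggggllgllgllgll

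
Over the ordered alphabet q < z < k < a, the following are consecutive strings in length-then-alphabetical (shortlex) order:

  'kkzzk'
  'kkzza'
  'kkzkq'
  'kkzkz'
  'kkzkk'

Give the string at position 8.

kkzaz

Continuing the enumeration 3 steps past kkzkk: kkzkk → kkzka → kkzaq → (answer).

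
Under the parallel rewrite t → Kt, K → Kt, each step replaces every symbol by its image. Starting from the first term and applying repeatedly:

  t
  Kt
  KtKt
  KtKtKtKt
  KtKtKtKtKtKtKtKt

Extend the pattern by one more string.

Rewriting the 16 symbols of KtKtKtKtKtKtKtKt one by one yields Kt Kt Kt Kt Kt Kt Kt Kt Kt Kt Kt Kt Kt Kt Kt Kt; concatenated:

KtKtKtKtKtKtKtKtKtKtKtKtKtKtKtKt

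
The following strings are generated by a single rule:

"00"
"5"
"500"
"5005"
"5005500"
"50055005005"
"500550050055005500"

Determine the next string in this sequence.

50055005005500550050055005005

This is a Fibonacci-style word recurrence s(k) = s(k−1)·s(k−2): e.g. 5·00 = 500.
Continuing: 500550050055005500 · 50055005005 gives term 8.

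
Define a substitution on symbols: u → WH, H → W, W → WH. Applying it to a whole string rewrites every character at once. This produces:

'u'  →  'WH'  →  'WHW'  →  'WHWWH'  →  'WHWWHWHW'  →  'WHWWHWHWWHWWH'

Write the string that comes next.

WHWWHWHWWHWWHWHWWHWHW

Applying the rule to each of the 13 symbols of WHWWHWHWWHWWH gives the pieces WH W WH WH W WH W WH WH W WH WH W, which concatenate to the answer.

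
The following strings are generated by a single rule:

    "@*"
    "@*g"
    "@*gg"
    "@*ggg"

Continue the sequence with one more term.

@*gggg

The strings grow by a fixed suffix g each time.
One more step from @*ggg gives the answer.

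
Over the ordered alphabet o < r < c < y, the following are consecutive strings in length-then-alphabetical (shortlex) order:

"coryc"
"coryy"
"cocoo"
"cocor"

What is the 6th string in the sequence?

Advancing 2 positions from cocor through cocor → cococ reaches term 6.

cocoy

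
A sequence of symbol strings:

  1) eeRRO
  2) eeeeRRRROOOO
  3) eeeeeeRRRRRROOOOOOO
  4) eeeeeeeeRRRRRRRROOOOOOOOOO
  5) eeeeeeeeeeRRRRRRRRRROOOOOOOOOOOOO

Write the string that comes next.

eeeeeeeeeeeeRRRRRRRRRRRROOOOOOOOOOOOOOOO

Reading off run lengths: e runs 2, 4, 6, 8, 10; R runs 2, 4, 6, 8, 10; O runs 1, 4, 7, 10, 13 — each is linear in n (n = 1, 2, …).
For the next term, n = 6, so the run lengths are 12, 12, 16.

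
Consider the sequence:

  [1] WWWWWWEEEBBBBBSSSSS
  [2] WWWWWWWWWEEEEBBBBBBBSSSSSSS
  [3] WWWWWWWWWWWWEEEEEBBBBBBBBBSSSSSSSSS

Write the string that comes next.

WWWWWWWWWWWWWWWEEEEEEBBBBBBBBBBBSSSSSSSSSSS

Term n consists of 3n W's, followed by n+1 E's, followed by 2n+1 B's, followed by 2n+1 S's, where the shown terms are n = 2, 3, 4.
Setting n = 5 gives 15, 6, 11, 11 characters in each block.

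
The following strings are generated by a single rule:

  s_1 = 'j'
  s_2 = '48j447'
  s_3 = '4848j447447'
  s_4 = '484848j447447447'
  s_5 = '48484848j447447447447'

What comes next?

Every step adds 48 to the front and 447 to the end of the previous string.
Applying this once more to 48484848j447447447447:

4848484848j447447447447447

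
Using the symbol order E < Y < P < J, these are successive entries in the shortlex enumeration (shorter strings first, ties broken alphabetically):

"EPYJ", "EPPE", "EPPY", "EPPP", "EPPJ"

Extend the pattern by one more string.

EPJE

Find the rightmost character of EPPJ below J, bump it to the next letter, and reset everything to its right to E.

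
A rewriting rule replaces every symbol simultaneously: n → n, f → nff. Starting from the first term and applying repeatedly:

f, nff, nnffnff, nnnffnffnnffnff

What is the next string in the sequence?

Replace each of the 15 characters of nnnffnffnnffnff in place — n n n nff nff n nff nff n n nff nff n nff nff — and concatenate.

nnnnffnffnnffnffnnnffnffnnffnff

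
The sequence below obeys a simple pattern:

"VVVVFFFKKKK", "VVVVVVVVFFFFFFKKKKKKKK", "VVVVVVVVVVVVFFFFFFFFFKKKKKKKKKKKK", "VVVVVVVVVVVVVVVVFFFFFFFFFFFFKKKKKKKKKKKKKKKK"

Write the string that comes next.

The n-th term is 4n V's then 3n F's then 4n K's (n = 1, 2, …).
At n = 5 the blocks have lengths 20, 15, 20.

VVVVVVVVVVVVVVVVVVVVFFFFFFFFFFFFFFFKKKKKKKKKKKKKKKKKKKK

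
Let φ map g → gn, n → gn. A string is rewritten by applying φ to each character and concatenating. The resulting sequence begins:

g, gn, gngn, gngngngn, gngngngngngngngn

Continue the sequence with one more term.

φ(gngngngngngngngn) expands symbol-by-symbol to gn gn gn gn gn gn gn gn gn gn gn gn gn gn gn gn; joining the 16 pieces gives the next term.

gngngngngngngngngngngngngngngngn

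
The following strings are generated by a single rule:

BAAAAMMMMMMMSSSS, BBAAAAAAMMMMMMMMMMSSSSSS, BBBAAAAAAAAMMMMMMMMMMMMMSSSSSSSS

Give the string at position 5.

BBBBBAAAAAAAAAAAAMMMMMMMMMMMMMMMMMMMSSSSSSSSSSSS

Term n consists of n-1 B's, followed by 2n A's, followed by 3n+1 M's, followed by 2n S's, where the shown terms are n = 2, 3, 4.
At n = 6 the blocks have lengths 5, 12, 19, 12.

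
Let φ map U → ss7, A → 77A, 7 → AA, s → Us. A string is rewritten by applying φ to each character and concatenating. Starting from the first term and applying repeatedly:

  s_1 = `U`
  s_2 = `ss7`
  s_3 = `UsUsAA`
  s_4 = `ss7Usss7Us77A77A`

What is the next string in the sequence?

UsUsAAss7UsUsUsAAss7UsAAAA77AAAAA77A

Replace each of the 16 characters of ss7Usss7Us77A77A in place — Us Us AA ss7 Us Us Us AA ss7 Us AA AA 77A AA AA 77A — and concatenate.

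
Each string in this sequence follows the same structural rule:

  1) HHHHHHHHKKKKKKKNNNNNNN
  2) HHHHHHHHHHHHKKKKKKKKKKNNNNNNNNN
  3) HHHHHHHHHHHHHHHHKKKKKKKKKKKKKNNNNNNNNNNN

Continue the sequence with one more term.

The n-th term is 4n H's then 3n+1 K's then 2n+3 N's, where the shown terms are n = 2, 3, 4.
At n = 5 the blocks have lengths 20, 16, 13.

HHHHHHHHHHHHHHHHHHHHKKKKKKKKKKKKKKKKNNNNNNNNNNNNN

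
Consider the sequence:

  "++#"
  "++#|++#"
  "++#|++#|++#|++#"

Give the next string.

s(k+1) = s(k)·|·s(k) — each term doubles the last with '|' between the halves.
Doubling ++#|++#|++#|++# with '|' between the halves:

++#|++#|++#|++#|++#|++#|++#|++#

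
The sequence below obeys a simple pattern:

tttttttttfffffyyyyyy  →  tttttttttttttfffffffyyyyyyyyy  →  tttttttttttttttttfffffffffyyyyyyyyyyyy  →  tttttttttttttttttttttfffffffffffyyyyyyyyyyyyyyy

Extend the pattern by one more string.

The n-th term is 4n+1 t's then 2n+1 f's then 3n y's, where the shown terms are n = 2, 3, 4, 5.
Setting n = 6 gives 25, 13, 18 characters in each block.

tttttttttttttttttttttttttfffffffffffffyyyyyyyyyyyyyyyyyy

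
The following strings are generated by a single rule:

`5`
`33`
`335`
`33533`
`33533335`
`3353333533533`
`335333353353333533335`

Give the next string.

3353333533533335333353353333533533

From term 3 onward, concatenate the last term with the second-to-last: 33·5 = 335, 335·33 = 33533, …
Continuing: 335333353353333533335 · 3353333533533 gives term 8.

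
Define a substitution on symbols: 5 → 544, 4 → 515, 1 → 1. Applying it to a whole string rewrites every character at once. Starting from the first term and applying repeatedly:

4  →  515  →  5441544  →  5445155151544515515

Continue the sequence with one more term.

φ(5445155151544515515) expands symbol-by-symbol to 544 515 515 544 1 544 544 1 544 1 544 515 515 544 1 544 544 1 544; joining the 19 pieces gives the next term.

54451551554415445441544154451551554415445441544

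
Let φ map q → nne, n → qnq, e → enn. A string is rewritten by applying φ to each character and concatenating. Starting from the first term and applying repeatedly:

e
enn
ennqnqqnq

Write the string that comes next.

ennqnqqnqnneqnqnnenneqnqnne

Expanding ennqnqqnq: e→enn, n→qnq, n→qnq, q→nne, n→qnq, q→nne, q→nne, n→qnq, q→nne. Concatenated: enn qnq qnq nne qnq nne nne qnq nne.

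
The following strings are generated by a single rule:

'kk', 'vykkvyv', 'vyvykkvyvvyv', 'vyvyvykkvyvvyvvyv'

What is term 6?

vyvyvyvyvykkvyvvyvvyvvyvvyv

Each term wraps the previous one in vy on the left and vyv on the right.
From vyvyvykkvyvvyvvyv, 2 further steps: vyvyvykkvyvvyvvyv → vyvyvyvykkvyvvyvvyvvyv → (answer).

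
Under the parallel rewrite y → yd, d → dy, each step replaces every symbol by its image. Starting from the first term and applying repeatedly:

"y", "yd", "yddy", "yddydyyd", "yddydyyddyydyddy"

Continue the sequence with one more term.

Rewriting the 16 symbols of yddydyyddyydyddy one by one yields yd dy dy yd dy yd yd dy dy yd yd dy yd dy dy yd; concatenated:

yddydyyddyydyddydyydyddyyddydyyd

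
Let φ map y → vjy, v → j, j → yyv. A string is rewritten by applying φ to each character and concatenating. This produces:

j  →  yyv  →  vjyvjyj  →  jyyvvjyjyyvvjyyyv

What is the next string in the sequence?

yyvvjyvjyjjyyvvjyyyvvjyvjyjjyyvvjyvjyvjyj

Applying the rule to each of the 17 symbols of jyyvvjyjyyvvjyyyv gives the pieces yyv vjy vjy j j yyv vjy yyv vjy vjy j j yyv vjy vjy vjy j, which concatenate to the answer.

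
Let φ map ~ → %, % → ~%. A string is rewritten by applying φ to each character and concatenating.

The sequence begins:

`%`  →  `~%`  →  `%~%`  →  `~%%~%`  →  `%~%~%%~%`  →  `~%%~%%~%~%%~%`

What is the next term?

%~%~%%~%~%%~%%~%~%%~%

Applying the rule to each of the 13 symbols of ~%%~%%~%~%%~% gives the pieces % ~% ~% % ~% ~% % ~% % ~% ~% % ~%, which concatenate to the answer.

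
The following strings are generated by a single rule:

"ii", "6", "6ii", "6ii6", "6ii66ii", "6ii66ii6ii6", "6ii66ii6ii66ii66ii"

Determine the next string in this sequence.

From term 3 onward, concatenate the last term with the second-to-last: 6·ii = 6ii, 6ii·6 = 6ii6, …
Continuing: 6ii66ii6ii66ii66ii · 6ii66ii6ii6 gives term 8.

6ii66ii6ii66ii66ii6ii66ii6ii6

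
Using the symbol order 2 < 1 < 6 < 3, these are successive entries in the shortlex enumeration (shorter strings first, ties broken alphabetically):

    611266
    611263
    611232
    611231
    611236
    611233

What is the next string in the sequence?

611122

The successor of 611233 increments the rightmost position that isn't already 3 and resets every position after it to 2.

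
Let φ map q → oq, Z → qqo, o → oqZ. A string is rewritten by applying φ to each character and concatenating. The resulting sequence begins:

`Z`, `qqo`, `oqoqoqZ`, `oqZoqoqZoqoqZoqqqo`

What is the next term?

oqZoqqqooqZoqoqZoqqqooqZoqoqZoqqqooqZoqoqoqoqZ

φ(oqZoqoqZoqoqZoqqqo) expands symbol-by-symbol to oqZ oq qqo oqZ oq oqZ oq qqo oqZ oq oqZ oq qqo oqZ oq oq oq oqZ; joining the 18 pieces gives the next term.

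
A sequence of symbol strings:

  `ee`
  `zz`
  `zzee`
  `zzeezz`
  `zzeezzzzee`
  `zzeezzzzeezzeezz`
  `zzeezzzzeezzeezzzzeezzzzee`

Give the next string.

This is a Fibonacci-style word recurrence s(k) = s(k−1)·s(k−2): e.g. zz·ee = zzee.
Continuing: zzeezzzzeezzeezzzzeezzzzee · zzeezzzzeezzeezz gives term 8.

zzeezzzzeezzeezzzzeezzzzeezzeezzzzeezzeezz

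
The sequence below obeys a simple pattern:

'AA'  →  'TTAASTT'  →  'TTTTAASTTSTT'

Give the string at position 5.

Each term wraps the previous one in TT on the left and STT on the right.
From TTTTAASTTSTT, 2 further steps: TTTTAASTTSTT → TTTTTTAASTTSTTSTT → (answer).

TTTTTTTTAASTTSTTSTTSTT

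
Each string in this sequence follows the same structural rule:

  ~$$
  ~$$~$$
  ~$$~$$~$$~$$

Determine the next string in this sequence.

Every step duplicates the string.
So the next term is two copies of ~$$~$$~$$~$$.

~$$~$$~$$~$$~$$~$$~$$~$$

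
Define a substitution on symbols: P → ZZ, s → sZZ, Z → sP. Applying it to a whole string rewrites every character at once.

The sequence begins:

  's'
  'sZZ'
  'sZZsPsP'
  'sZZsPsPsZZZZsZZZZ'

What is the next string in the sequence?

Rewriting the 17 symbols of sZZsPsPsZZZZsZZZZ one by one yields sZZ sP sP sZZ ZZ sZZ ZZ sZZ sP sP sP sP sZZ sP sP sP sP; concatenated:

sZZsPsPsZZZZsZZZZsZZsPsPsPsPsZZsPsPsPsP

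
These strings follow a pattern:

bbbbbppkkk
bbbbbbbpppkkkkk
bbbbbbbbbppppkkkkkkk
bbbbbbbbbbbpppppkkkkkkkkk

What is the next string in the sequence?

bbbbbbbbbbbbbppppppkkkkkkkkkkk

Each string has the form b^{2n+1} p^{n} k^{2n-1}, where the shown terms are n = 2, 3, 4, 5.
For the next term, n = 6, so the run lengths are 13, 6, 11.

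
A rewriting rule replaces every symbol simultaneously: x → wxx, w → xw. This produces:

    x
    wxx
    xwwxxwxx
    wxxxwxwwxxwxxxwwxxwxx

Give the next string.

Applying the rule to each of the 21 symbols of wxxxwxwwxxwxxxwwxxwxx gives the pieces xw wxx wxx wxx xw wxx xw xw wxx wxx xw wxx wxx wxx xw xw wxx wxx xw wxx wxx, which concatenate to the answer.

xwwxxwxxwxxxwwxxxwxwwxxwxxxwwxxwxxwxxxwxwwxxwxxxwwxxwxx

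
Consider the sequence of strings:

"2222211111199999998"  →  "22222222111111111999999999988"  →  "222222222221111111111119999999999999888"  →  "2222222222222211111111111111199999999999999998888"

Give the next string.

Term n consists of 3n-1 2's, followed by 3n 1's, followed by 3n+1 9's, followed by n-1 8's, where the shown terms are n = 2, 3, 4, 5.
At n = 6 the blocks have lengths 17, 18, 19, 5.

22222222222222222111111111111111111999999999999999999988888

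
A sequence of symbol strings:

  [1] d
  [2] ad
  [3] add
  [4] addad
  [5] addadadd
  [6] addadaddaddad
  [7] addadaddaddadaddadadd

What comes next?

addadaddaddadaddadaddaddadaddaddad

From term 3 onward, concatenate the last term with the second-to-last: ad·d = add, add·ad = addad, …
The next term joins addadaddaddadaddadadd and addadaddaddad.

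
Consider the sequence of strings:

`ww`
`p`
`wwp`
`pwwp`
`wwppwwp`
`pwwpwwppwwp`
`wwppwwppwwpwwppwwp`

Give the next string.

From term 3 onward, concatenate the second-to-last term with the last: ww·p = wwp, p·wwp = pwwp, …
So term 8 is pwwpwwppwwp·wwppwwppwwpwwppwwp.

pwwpwwppwwpwwppwwppwwpwwppwwp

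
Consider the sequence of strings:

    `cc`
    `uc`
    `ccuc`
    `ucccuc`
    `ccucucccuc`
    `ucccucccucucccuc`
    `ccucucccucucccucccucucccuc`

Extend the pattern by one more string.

ucccucccucucccucccucucccucucccucccucucccuc

Each term (from the third on) is the two preceding terms concatenated in order: term 3 = cc·uc = ccuc.
Continuing: ucccucccucucccuc · ccucucccucucccucccucucccuc gives term 8.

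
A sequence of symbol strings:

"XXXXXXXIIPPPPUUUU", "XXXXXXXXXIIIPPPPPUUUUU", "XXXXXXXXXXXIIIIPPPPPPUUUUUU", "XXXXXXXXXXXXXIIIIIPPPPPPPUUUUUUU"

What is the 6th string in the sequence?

Each string has the form X^{2n+1} I^{n-1} P^{n+1} U^{n+1}, where the shown terms are n = 3, 4, 5, 6.
At n = 8 the blocks have lengths 17, 7, 9, 9.

XXXXXXXXXXXXXXXXXIIIIIIIPPPPPPPPPUUUUUUUUU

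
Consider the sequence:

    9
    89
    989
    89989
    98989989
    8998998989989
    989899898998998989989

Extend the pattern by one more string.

8998998989989989899898998998989989

From term 3 onward, concatenate the second-to-last term with the last: 9·89 = 989, 89·989 = 89989, …
Continuing: 8998998989989 · 989899898998998989989 gives term 8.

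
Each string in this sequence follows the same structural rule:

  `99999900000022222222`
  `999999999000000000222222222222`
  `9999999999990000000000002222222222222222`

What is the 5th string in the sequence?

999999999999999999000000000000000000222222222222222222222222

The n-th term is 3n 9's then 3n 0's then 4n 2's, where the shown terms are n = 2, 3, 4.
For term 5, n = 6, so the run lengths are 18, 18, 24.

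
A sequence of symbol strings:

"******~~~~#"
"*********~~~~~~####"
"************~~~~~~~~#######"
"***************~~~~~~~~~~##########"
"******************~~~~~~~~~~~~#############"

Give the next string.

*********************~~~~~~~~~~~~~~################

Reading off run lengths: * runs 6, 9, 12, 15, 18; ~ runs 4, 6, 8, 10, 12; # runs 1, 4, 7, 10, 13 — each is linear in n (n = 1, 2, …).
At n = 6 the blocks have lengths 21, 14, 16.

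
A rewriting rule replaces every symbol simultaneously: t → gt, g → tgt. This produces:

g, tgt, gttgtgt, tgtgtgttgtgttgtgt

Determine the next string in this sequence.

gttgtgttgtgttgtgtgttgtgttgtgtgttgtgttgtgt

φ(tgtgtgttgtgttgtgt) expands symbol-by-symbol to gt tgt gt tgt gt tgt gt gt tgt gt tgt gt gt tgt gt tgt gt; joining the 17 pieces gives the next term.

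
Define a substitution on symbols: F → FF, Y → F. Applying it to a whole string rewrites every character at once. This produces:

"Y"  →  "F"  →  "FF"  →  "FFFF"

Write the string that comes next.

Apply φ to FFFF symbol by symbol: F→FF, F→FF, F→FF, F→FF; joined: FF FF FF FF.

FFFFFFFF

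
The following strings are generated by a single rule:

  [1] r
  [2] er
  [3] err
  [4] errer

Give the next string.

Each term (from the third on) is the previous term followed by the one before it: term 3 = er·r = err.
The next term joins errer and err.

errererr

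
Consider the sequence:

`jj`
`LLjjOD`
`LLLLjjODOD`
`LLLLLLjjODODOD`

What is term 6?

s(k+1) = LL·s(k)·OD, so each term gains LL as a prefix and OD as a suffix.
From LLLLLLjjODODOD, 2 further steps: LLLLLLjjODODOD → LLLLLLLLjjODODODOD → (answer).

LLLLLLLLLLjjODODODODOD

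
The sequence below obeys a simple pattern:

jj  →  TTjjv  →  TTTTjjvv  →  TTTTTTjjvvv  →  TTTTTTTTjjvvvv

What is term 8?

TTTTTTTTTTTTTTjjvvvvvvv

Each term wraps the previous one in TT on the left and v on the right.
From TTTTTTTTjjvvvv, 3 further steps: TTTTTTTTjjvvvv → TTTTTTTTTTjjvvvvv → TTTTTTTTTTTTjjvvvvvv → (answer).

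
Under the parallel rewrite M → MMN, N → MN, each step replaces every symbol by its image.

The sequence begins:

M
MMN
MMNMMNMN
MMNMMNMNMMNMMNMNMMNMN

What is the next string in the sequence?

MMNMMNMNMMNMMNMNMMNMNMMNMMNMNMMNMMNMNMMNMNMMNMMNMNMMNMN

Applying the rule to each of the 21 symbols of MMNMMNMNMMNMMNMNMMNMN gives the pieces MMN MMN MN MMN MMN MN MMN MN MMN MMN MN MMN MMN MN MMN MN MMN MMN MN MMN MN, which concatenate to the answer.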